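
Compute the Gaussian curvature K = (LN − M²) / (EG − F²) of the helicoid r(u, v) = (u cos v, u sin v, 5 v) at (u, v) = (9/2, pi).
K = -400/32761

Coefficients of the first fundamental form: E = 1, F = 0, G = u^2 + 25.
Coefficients of the second fundamental form: L = 0, M = -5/sqrt(u^2 + 25), N = 0.
Assemble K = (LN − M²)/(EG − F²) = -25/(u^2 + 25)^2. At (u, v) = (9/2, pi): K = -400/32761.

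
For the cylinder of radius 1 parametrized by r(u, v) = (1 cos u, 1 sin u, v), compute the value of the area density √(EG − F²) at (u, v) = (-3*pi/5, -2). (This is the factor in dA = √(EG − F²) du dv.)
√(EG − F²)|_{(-3*pi/5, -2)} = 1

E = 1, F = 0, G = 1, so EG − F² = 1. Taking the positive square root: √(EG − F²) = 1. At (u, v) = (-3*pi/5, -2): 1.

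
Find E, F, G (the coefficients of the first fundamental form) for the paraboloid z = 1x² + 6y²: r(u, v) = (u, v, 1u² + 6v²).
E = 4*u^2 + 1;  F = 24*u*v;  G = 144*v^2 + 1

Compute partials: r_u = (1, 0, 2*u), r_v = (0, 1, 12*v). Then
  E = r_u · r_u = 4*u^2 + 1,
  F = r_u · r_v = 24*u*v,
  G = r_v · r_v = 144*v^2 + 1.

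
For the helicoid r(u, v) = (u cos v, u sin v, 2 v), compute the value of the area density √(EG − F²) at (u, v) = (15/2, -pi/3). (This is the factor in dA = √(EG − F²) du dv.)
√(EG − F²)|_{(15/2, -pi/3)} = sqrt(241)/2

E = 1, F = 0, G = u^2 + 4, so EG − F² = u^2 + 4. Taking the positive square root: √(EG − F²) = sqrt(u^2 + 4). At (u, v) = (15/2, -pi/3): sqrt(241)/2.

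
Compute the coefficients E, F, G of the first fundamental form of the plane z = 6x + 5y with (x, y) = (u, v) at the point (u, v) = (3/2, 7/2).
E = 37;  F = 30;  G = 26

Partials: r_u = (1, 0, 6), r_v = (0, 1, 5). As functions of (u, v):
  E = r_u · r_u = 37,
  F = r_u · r_v = 30,
  G = r_v · r_v = 26.
Evaluating at (u, v) = (3/2, 7/2): E = 37, F = 30, G = 26.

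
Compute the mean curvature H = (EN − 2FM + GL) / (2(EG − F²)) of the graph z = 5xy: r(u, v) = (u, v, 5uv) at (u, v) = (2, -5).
H = 625*sqrt(6)/23958

With E = 25*v^2 + 1, F = 25*u*v, G = 25*u^2 + 1, L = 0, M = 5/sqrt(25*u^2 + 25*v^2 + 1), N = 0, assemble
  H = (EN − 2FM + GL) / (2(EG − F²)) = -125*u*v/(25*u^2 + 25*v^2 + 1)^(3/2).
At (u, v) = (2, -5): H = 625*sqrt(6)/23958.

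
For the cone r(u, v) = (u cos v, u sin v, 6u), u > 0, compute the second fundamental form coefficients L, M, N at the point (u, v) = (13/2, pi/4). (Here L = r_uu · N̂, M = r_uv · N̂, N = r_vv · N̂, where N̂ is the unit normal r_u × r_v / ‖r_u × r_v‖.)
L = 0;  M = 0;  N = 39*sqrt(37)/37

Compute the unit normal N̂(u, v) = (-6*sqrt(37)*u*cos(v)/(37*Abs(u)), -6*sqrt(37)*u*sin(v)/(37*Abs(u)), sqrt(37)*u/(37*Abs(u))), and the second partials r_uu, r_uv, r_vv. Take dot products:
  L(u, v) = r_uu · N̂ = 0,
  M(u, v) = r_uv · N̂ = 0,
  N(u, v) = r_vv · N̂ = 6*sqrt(37)*u^2/(37*Abs(u)).
Evaluating at (u, v) = (13/2, pi/4):
  L = 0, M = 0, N = 39*sqrt(37)/37.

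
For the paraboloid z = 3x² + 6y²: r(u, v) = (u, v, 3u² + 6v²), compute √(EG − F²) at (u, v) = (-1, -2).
√(EG − F²)|_{(-1, -2)} = sqrt(613)

E = 36*u^2 + 1, F = 72*u*v, G = 144*v^2 + 1; EG − F² = 36*u^2 + 144*v^2 + 1; √(EG − F²) = sqrt(36*u^2 + 144*v^2 + 1). At the given point: sqrt(613).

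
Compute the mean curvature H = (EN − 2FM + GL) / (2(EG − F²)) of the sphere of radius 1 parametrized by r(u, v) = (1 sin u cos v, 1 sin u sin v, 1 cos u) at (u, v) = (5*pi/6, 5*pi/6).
H = -1

With E = 1, F = 0, G = sin(u)^2, L = -sin(u)/Abs(sin(u)), M = 0, N = -sin(u)^3/Abs(sin(u)), assemble
  H = (EN − 2FM + GL) / (2(EG − F²)) = -sin(u)/Abs(sin(u)).
At (u, v) = (5*pi/6, 5*pi/6): H = -1.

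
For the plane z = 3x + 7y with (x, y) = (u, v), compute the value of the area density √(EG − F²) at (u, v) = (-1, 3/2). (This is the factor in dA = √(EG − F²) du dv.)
√(EG − F²)|_{(-1, 3/2)} = sqrt(59)

E = 10, F = 21, G = 50, so EG − F² = 59. Taking the positive square root: √(EG − F²) = sqrt(59). At (u, v) = (-1, 3/2): sqrt(59).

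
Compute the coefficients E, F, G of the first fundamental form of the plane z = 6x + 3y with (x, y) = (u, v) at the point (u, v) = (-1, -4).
E = 37;  F = 18;  G = 10

Partials: r_u = (1, 0, 6), r_v = (0, 1, 3). As functions of (u, v):
  E = r_u · r_u = 37,
  F = r_u · r_v = 18,
  G = r_v · r_v = 10.
Evaluating at (u, v) = (-1, -4): E = 37, F = 18, G = 10.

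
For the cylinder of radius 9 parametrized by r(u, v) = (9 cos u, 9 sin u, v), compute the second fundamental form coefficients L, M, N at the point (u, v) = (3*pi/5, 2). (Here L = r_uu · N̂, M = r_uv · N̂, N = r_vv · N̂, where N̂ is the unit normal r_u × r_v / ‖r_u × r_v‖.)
L = -9;  M = 0;  N = 0

Compute the unit normal N̂(u, v) = (cos(u), sin(u), 0), and the second partials r_uu, r_uv, r_vv. Take dot products:
  L(u, v) = r_uu · N̂ = -9,
  M(u, v) = r_uv · N̂ = 0,
  N(u, v) = r_vv · N̂ = 0.
Evaluating at (u, v) = (3*pi/5, 2):
  L = -9, M = 0, N = 0.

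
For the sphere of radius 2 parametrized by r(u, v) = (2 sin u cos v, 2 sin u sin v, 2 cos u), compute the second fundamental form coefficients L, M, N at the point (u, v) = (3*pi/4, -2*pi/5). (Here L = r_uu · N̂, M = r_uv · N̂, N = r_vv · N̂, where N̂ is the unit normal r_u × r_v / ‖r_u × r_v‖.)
L = -2;  M = 0;  N = -1

Compute the unit normal N̂(u, v) = (sin(u)^2*cos(v)/Abs(sin(u)), sin(u)^2*sin(v)/Abs(sin(u)), sin(2*u)/(2*Abs(sin(u)))), and the second partials r_uu, r_uv, r_vv. Take dot products:
  L(u, v) = r_uu · N̂ = -2*sin(u)/Abs(sin(u)),
  M(u, v) = r_uv · N̂ = 0,
  N(u, v) = r_vv · N̂ = -2*sin(u)^3/Abs(sin(u)).
Evaluating at (u, v) = (3*pi/4, -2*pi/5):
  L = -2, M = 0, N = -1.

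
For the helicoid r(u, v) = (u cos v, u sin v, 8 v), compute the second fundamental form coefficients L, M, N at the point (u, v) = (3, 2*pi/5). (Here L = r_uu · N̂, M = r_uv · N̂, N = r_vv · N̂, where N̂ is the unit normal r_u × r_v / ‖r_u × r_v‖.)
L = 0;  M = -8*sqrt(73)/73;  N = 0

Compute the unit normal N̂(u, v) = (8*sin(v)/sqrt(u^2 + 64), -8*cos(v)/sqrt(u^2 + 64), u/sqrt(u^2 + 64)), and the second partials r_uu, r_uv, r_vv. Take dot products:
  L(u, v) = r_uu · N̂ = 0,
  M(u, v) = r_uv · N̂ = -8/sqrt(u^2 + 64),
  N(u, v) = r_vv · N̂ = 0.
Evaluating at (u, v) = (3, 2*pi/5):
  L = 0, M = -8*sqrt(73)/73, N = 0.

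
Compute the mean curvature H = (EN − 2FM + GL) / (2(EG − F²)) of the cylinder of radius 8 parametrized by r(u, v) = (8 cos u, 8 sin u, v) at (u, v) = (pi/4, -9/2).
H = -1/16

With E = 64, F = 0, G = 1, L = -8, M = 0, N = 0, assemble
  H = (EN − 2FM + GL) / (2(EG − F²)) = -1/16.
At (u, v) = (pi/4, -9/2): H = -1/16.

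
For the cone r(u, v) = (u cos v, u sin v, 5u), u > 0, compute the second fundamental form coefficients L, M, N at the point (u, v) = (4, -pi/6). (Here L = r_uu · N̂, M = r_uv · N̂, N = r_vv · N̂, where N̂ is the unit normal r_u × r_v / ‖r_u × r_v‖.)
L = 0;  M = 0;  N = 10*sqrt(26)/13

Compute the unit normal N̂(u, v) = (-5*sqrt(26)*u*cos(v)/(26*Abs(u)), -5*sqrt(26)*u*sin(v)/(26*Abs(u)), sqrt(26)*u/(26*Abs(u))), and the second partials r_uu, r_uv, r_vv. Take dot products:
  L(u, v) = r_uu · N̂ = 0,
  M(u, v) = r_uv · N̂ = 0,
  N(u, v) = r_vv · N̂ = 5*sqrt(26)*u^2/(26*Abs(u)).
Evaluating at (u, v) = (4, -pi/6):
  L = 0, M = 0, N = 10*sqrt(26)/13.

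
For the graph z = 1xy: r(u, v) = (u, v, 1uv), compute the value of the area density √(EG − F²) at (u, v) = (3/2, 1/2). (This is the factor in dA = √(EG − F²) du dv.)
√(EG − F²)|_{(3/2, 1/2)} = sqrt(14)/2

E = v^2 + 1, F = u*v, G = u^2 + 1, so EG − F² = u^2 + v^2 + 1. Taking the positive square root: √(EG − F²) = sqrt(u^2 + v^2 + 1). At (u, v) = (3/2, 1/2): sqrt(14)/2.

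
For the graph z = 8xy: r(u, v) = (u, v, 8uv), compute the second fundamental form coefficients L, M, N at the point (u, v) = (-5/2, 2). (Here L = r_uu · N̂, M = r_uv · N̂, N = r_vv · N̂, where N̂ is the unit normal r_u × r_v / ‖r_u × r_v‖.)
L = 0;  M = 8*sqrt(73)/219;  N = 0

Compute the unit normal N̂(u, v) = (-8*v/sqrt(64*u^2 + 64*v^2 + 1), -8*u/sqrt(64*u^2 + 64*v^2 + 1), 1/sqrt(64*u^2 + 64*v^2 + 1)), and the second partials r_uu, r_uv, r_vv. Take dot products:
  L(u, v) = r_uu · N̂ = 0,
  M(u, v) = r_uv · N̂ = 8/sqrt(64*u^2 + 64*v^2 + 1),
  N(u, v) = r_vv · N̂ = 0.
Evaluating at (u, v) = (-5/2, 2):
  L = 0, M = 8*sqrt(73)/219, N = 0.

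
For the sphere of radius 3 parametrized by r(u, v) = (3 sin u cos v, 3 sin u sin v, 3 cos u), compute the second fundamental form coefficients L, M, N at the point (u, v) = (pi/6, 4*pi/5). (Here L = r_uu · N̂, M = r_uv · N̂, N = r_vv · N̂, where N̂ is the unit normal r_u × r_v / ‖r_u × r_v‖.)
L = -3;  M = 0;  N = -3/4

Compute the unit normal N̂(u, v) = (sin(u)^2*cos(v)/Abs(sin(u)), sin(u)^2*sin(v)/Abs(sin(u)), sin(2*u)/(2*Abs(sin(u)))), and the second partials r_uu, r_uv, r_vv. Take dot products:
  L(u, v) = r_uu · N̂ = -3*sin(u)/Abs(sin(u)),
  M(u, v) = r_uv · N̂ = 0,
  N(u, v) = r_vv · N̂ = -3*sin(u)^3/Abs(sin(u)).
Evaluating at (u, v) = (pi/6, 4*pi/5):
  L = -3, M = 0, N = -3/4.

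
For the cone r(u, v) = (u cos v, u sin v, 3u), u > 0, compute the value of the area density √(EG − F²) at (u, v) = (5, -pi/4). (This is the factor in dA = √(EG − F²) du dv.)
√(EG − F²)|_{(5, -pi/4)} = 5*sqrt(10)

E = 10, F = 0, G = u^2, so EG − F² = 10*u^2. Taking the positive square root: √(EG − F²) = sqrt(10)*Abs(u). At (u, v) = (5, -pi/4): 5*sqrt(10).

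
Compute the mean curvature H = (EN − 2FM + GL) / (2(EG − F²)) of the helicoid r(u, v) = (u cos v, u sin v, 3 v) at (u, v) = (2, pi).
H = 0

With E = 1, F = 0, G = u^2 + 9, L = 0, M = -3/sqrt(u^2 + 9), N = 0, assemble
  H = (EN − 2FM + GL) / (2(EG − F²)) = 0.
At (u, v) = (2, pi): H = 0.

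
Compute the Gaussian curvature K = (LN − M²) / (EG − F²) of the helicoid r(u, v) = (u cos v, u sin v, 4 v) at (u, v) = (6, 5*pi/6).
K = -1/169

Coefficients of the first fundamental form: E = 1, F = 0, G = u^2 + 16.
Coefficients of the second fundamental form: L = 0, M = -4/sqrt(u^2 + 16), N = 0.
Assemble K = (LN − M²)/(EG − F²) = -16/(u^2 + 16)^2. At (u, v) = (6, 5*pi/6): K = -1/169.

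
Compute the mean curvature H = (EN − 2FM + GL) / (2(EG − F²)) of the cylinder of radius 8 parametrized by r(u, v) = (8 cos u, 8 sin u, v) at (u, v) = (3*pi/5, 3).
H = -1/16

With E = 64, F = 0, G = 1, L = -8, M = 0, N = 0, assemble
  H = (EN − 2FM + GL) / (2(EG − F²)) = -1/16.
At (u, v) = (3*pi/5, 3): H = -1/16.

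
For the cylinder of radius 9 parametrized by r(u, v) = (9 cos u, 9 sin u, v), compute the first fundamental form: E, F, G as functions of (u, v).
E = 81;  F = 0;  G = 1

Compute partials: r_u = (-9*sin(u), 9*cos(u), 0), r_v = (0, 0, 1). Then
  E = r_u · r_u = 81,
  F = r_u · r_v = 0,
  G = r_v · r_v = 1.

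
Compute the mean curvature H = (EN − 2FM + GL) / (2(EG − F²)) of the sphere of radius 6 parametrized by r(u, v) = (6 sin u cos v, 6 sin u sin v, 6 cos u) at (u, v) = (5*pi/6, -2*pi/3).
H = -1/6

With E = 36, F = 0, G = 36*sin(u)^2, L = -6*sin(u)/Abs(sin(u)), M = 0, N = -6*sin(u)^3/Abs(sin(u)), assemble
  H = (EN − 2FM + GL) / (2(EG − F²)) = -sin(u)/(6*Abs(sin(u))).
At (u, v) = (5*pi/6, -2*pi/3): H = -1/6.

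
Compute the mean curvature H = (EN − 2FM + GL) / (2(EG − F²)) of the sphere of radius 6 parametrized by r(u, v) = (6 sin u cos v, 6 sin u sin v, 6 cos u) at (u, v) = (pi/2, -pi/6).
H = -1/6

With E = 36, F = 0, G = 36*sin(u)^2, L = -6*sin(u)/Abs(sin(u)), M = 0, N = -6*sin(u)^3/Abs(sin(u)), assemble
  H = (EN − 2FM + GL) / (2(EG − F²)) = -sin(u)/(6*Abs(sin(u))).
At (u, v) = (pi/2, -pi/6): H = -1/6.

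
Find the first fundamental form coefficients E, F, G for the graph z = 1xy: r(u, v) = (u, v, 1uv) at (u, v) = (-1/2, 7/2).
E = 53/4;  F = -7/4;  G = 5/4

Partials: r_u = (1, 0, v), r_v = (0, 1, u). As functions of (u, v):
  E = r_u · r_u = v^2 + 1,
  F = r_u · r_v = u*v,
  G = r_v · r_v = u^2 + 1.
Evaluating at (u, v) = (-1/2, 7/2): E = 53/4, F = -7/4, G = 5/4.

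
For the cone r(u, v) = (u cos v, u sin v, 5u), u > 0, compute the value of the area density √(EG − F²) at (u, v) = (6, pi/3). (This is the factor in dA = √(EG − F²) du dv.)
√(EG − F²)|_{(6, pi/3)} = 6*sqrt(26)

E = 26, F = 0, G = u^2, so EG − F² = 26*u^2. Taking the positive square root: √(EG − F²) = sqrt(26)*Abs(u). At (u, v) = (6, pi/3): 6*sqrt(26).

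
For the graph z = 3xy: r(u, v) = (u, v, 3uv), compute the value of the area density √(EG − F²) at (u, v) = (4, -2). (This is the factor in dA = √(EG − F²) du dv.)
√(EG − F²)|_{(4, -2)} = sqrt(181)

E = 9*v^2 + 1, F = 9*u*v, G = 9*u^2 + 1, so EG − F² = 9*u^2 + 9*v^2 + 1. Taking the positive square root: √(EG − F²) = sqrt(9*u^2 + 9*v^2 + 1). At (u, v) = (4, -2): sqrt(181).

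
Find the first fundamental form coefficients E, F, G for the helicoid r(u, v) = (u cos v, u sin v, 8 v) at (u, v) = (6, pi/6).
E = 1;  F = 0;  G = 100

Partials: r_u = (cos(v), sin(v), 0), r_v = (-u*sin(v), u*cos(v), 8). As functions of (u, v):
  E = r_u · r_u = 1,
  F = r_u · r_v = 0,
  G = r_v · r_v = u^2 + 64.
Evaluating at (u, v) = (6, pi/6): E = 1, F = 0, G = 100.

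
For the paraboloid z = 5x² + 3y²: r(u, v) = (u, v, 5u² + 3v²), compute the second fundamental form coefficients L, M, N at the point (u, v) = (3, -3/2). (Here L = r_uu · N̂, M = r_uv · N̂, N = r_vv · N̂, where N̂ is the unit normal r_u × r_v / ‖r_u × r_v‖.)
L = 5*sqrt(982)/491;  M = 0;  N = 3*sqrt(982)/491

Compute the unit normal N̂(u, v) = (-10*u/sqrt(100*u^2 + 36*v^2 + 1), -6*v/sqrt(100*u^2 + 36*v^2 + 1), 1/sqrt(100*u^2 + 36*v^2 + 1)), and the second partials r_uu, r_uv, r_vv. Take dot products:
  L(u, v) = r_uu · N̂ = 10/sqrt(100*u^2 + 36*v^2 + 1),
  M(u, v) = r_uv · N̂ = 0,
  N(u, v) = r_vv · N̂ = 6/sqrt(100*u^2 + 36*v^2 + 1).
Evaluating at (u, v) = (3, -3/2):
  L = 5*sqrt(982)/491, M = 0, N = 3*sqrt(982)/491.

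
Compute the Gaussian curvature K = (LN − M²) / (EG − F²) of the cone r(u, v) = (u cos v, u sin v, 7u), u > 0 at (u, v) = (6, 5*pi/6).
K = 0

Coefficients of the first fundamental form: E = 50, F = 0, G = u^2.
Coefficients of the second fundamental form: L = 0, M = 0, N = 7*sqrt(2)*u^2/(10*Abs(u)).
Assemble K = (LN − M²)/(EG − F²) = 0. At (u, v) = (6, 5*pi/6): K = 0.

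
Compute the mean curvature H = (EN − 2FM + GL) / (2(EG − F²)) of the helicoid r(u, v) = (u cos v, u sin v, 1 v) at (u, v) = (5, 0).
H = 0

With E = 1, F = 0, G = u^2 + 1, L = 0, M = -1/sqrt(u^2 + 1), N = 0, assemble
  H = (EN − 2FM + GL) / (2(EG − F²)) = 0.
At (u, v) = (5, 0): H = 0.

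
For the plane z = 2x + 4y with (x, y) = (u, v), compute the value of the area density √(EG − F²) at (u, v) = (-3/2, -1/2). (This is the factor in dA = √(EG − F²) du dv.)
√(EG − F²)|_{(-3/2, -1/2)} = sqrt(21)

E = 5, F = 8, G = 17, so EG − F² = 21. Taking the positive square root: √(EG − F²) = sqrt(21). At (u, v) = (-3/2, -1/2): sqrt(21).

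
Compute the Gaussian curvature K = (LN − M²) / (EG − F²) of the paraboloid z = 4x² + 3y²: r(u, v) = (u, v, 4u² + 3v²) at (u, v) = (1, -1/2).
K = 12/1369

Coefficients of the first fundamental form: E = 64*u^2 + 1, F = 48*u*v, G = 36*v^2 + 1.
Coefficients of the second fundamental form: L = 8/sqrt(64*u^2 + 36*v^2 + 1), M = 0, N = 6/sqrt(64*u^2 + 36*v^2 + 1).
Assemble K = (LN − M²)/(EG − F²) = 48/(4096*u^4 + 4608*u^2*v^2 + 128*u^2 + 1296*v^4 + 72*v^2 + 1). At (u, v) = (1, -1/2): K = 12/1369.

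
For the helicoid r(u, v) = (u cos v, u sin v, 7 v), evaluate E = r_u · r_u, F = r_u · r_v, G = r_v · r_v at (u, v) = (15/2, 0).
E = 1;  F = 0;  G = 421/4

Partials: r_u = (cos(v), sin(v), 0), r_v = (-u*sin(v), u*cos(v), 7). As functions of (u, v):
  E = r_u · r_u = 1,
  F = r_u · r_v = 0,
  G = r_v · r_v = u^2 + 49.
Evaluating at (u, v) = (15/2, 0): E = 1, F = 0, G = 421/4.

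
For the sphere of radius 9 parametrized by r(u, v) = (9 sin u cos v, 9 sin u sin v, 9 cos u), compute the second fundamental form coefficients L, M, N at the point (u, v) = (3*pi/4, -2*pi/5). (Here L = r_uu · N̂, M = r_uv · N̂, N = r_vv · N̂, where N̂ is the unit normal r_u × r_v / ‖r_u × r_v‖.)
L = -9;  M = 0;  N = -9/2

Compute the unit normal N̂(u, v) = (sin(u)^2*cos(v)/Abs(sin(u)), sin(u)^2*sin(v)/Abs(sin(u)), sin(2*u)/(2*Abs(sin(u)))), and the second partials r_uu, r_uv, r_vv. Take dot products:
  L(u, v) = r_uu · N̂ = -9*sin(u)/Abs(sin(u)),
  M(u, v) = r_uv · N̂ = 0,
  N(u, v) = r_vv · N̂ = -9*sin(u)^3/Abs(sin(u)).
Evaluating at (u, v) = (3*pi/4, -2*pi/5):
  L = -9, M = 0, N = -9/2.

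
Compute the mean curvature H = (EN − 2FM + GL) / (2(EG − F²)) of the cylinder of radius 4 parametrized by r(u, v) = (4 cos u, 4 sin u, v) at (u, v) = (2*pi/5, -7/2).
H = -1/8

With E = 16, F = 0, G = 1, L = -4, M = 0, N = 0, assemble
  H = (EN − 2FM + GL) / (2(EG − F²)) = -1/8.
At (u, v) = (2*pi/5, -7/2): H = -1/8.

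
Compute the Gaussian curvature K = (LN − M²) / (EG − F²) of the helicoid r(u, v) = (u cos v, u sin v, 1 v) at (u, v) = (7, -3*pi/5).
K = -1/2500

Coefficients of the first fundamental form: E = 1, F = 0, G = u^2 + 1.
Coefficients of the second fundamental form: L = 0, M = -1/sqrt(u^2 + 1), N = 0.
Assemble K = (LN − M²)/(EG − F²) = -1/(u^2 + 1)^2. At (u, v) = (7, -3*pi/5): K = -1/2500.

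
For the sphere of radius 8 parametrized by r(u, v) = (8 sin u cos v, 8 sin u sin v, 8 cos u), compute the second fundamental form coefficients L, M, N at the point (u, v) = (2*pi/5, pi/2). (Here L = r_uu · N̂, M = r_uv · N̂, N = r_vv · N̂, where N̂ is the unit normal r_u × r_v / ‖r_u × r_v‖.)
L = -8;  M = 0;  N = -5 - sqrt(5)

Compute the unit normal N̂(u, v) = (sin(u)^2*cos(v)/Abs(sin(u)), sin(u)^2*sin(v)/Abs(sin(u)), sin(2*u)/(2*Abs(sin(u)))), and the second partials r_uu, r_uv, r_vv. Take dot products:
  L(u, v) = r_uu · N̂ = -8*sin(u)/Abs(sin(u)),
  M(u, v) = r_uv · N̂ = 0,
  N(u, v) = r_vv · N̂ = -8*sin(u)^3/Abs(sin(u)).
Evaluating at (u, v) = (2*pi/5, pi/2):
  L = -8, M = 0, N = -5 - sqrt(5).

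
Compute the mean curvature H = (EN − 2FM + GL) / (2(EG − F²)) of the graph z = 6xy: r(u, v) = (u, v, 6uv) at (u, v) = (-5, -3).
H = -648/8575

With E = 36*v^2 + 1, F = 36*u*v, G = 36*u^2 + 1, L = 0, M = 6/sqrt(36*u^2 + 36*v^2 + 1), N = 0, assemble
  H = (EN − 2FM + GL) / (2(EG − F²)) = -216*u*v/(36*u^2 + 36*v^2 + 1)^(3/2).
At (u, v) = (-5, -3): H = -648/8575.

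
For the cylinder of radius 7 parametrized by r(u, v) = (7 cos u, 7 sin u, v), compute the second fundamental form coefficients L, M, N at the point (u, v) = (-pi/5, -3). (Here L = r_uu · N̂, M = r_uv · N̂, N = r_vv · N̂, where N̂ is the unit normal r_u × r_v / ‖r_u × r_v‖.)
L = -7;  M = 0;  N = 0

Compute the unit normal N̂(u, v) = (cos(u), sin(u), 0), and the second partials r_uu, r_uv, r_vv. Take dot products:
  L(u, v) = r_uu · N̂ = -7,
  M(u, v) = r_uv · N̂ = 0,
  N(u, v) = r_vv · N̂ = 0.
Evaluating at (u, v) = (-pi/5, -3):
  L = -7, M = 0, N = 0.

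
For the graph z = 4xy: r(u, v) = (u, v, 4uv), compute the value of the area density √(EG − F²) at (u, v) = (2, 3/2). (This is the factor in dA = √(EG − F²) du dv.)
√(EG − F²)|_{(2, 3/2)} = sqrt(101)

E = 16*v^2 + 1, F = 16*u*v, G = 16*u^2 + 1, so EG − F² = 16*u^2 + 16*v^2 + 1. Taking the positive square root: √(EG − F²) = sqrt(16*u^2 + 16*v^2 + 1). At (u, v) = (2, 3/2): sqrt(101).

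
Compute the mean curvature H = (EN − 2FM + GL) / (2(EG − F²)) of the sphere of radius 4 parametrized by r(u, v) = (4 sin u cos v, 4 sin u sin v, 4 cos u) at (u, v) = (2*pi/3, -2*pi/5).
H = -1/4

With E = 16, F = 0, G = 16*sin(u)^2, L = -4*sin(u)/Abs(sin(u)), M = 0, N = -4*sin(u)^3/Abs(sin(u)), assemble
  H = (EN − 2FM + GL) / (2(EG − F²)) = -sin(u)/(4*Abs(sin(u))).
At (u, v) = (2*pi/3, -2*pi/5): H = -1/4.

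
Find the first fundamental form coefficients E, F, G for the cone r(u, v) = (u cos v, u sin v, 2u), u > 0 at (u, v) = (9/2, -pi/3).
E = 5;  F = 0;  G = 81/4

Partials: r_u = (cos(v), sin(v), 2), r_v = (-u*sin(v), u*cos(v), 0). As functions of (u, v):
  E = r_u · r_u = 5,
  F = r_u · r_v = 0,
  G = r_v · r_v = u^2.
Evaluating at (u, v) = (9/2, -pi/3): E = 5, F = 0, G = 81/4.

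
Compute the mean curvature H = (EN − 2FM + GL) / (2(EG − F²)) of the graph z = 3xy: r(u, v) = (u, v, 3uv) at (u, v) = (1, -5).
H = 27*sqrt(235)/11045

With E = 9*v^2 + 1, F = 9*u*v, G = 9*u^2 + 1, L = 0, M = 3/sqrt(9*u^2 + 9*v^2 + 1), N = 0, assemble
  H = (EN − 2FM + GL) / (2(EG − F²)) = -27*u*v/(9*u^2 + 9*v^2 + 1)^(3/2).
At (u, v) = (1, -5): H = 27*sqrt(235)/11045.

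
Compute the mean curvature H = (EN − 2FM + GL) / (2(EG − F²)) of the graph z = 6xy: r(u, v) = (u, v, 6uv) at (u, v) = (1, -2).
H = 432*sqrt(181)/32761

With E = 36*v^2 + 1, F = 36*u*v, G = 36*u^2 + 1, L = 0, M = 6/sqrt(36*u^2 + 36*v^2 + 1), N = 0, assemble
  H = (EN − 2FM + GL) / (2(EG − F²)) = -216*u*v/(36*u^2 + 36*v^2 + 1)^(3/2).
At (u, v) = (1, -2): H = 432*sqrt(181)/32761.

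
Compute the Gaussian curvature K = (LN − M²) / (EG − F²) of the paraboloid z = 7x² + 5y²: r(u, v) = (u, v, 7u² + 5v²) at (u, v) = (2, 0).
K = 28/123245

Coefficients of the first fundamental form: E = 196*u^2 + 1, F = 140*u*v, G = 100*v^2 + 1.
Coefficients of the second fundamental form: L = 14/sqrt(196*u^2 + 100*v^2 + 1), M = 0, N = 10/sqrt(196*u^2 + 100*v^2 + 1).
Assemble K = (LN − M²)/(EG − F²) = 140/(38416*u^4 + 39200*u^2*v^2 + 392*u^2 + 10000*v^4 + 200*v^2 + 1). At (u, v) = (2, 0): K = 28/123245.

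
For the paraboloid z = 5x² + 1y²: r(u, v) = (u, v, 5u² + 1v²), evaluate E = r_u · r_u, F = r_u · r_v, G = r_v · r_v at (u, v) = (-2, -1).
E = 401;  F = 40;  G = 5

Partials: r_u = (1, 0, 10*u), r_v = (0, 1, 2*v). As functions of (u, v):
  E = r_u · r_u = 100*u^2 + 1,
  F = r_u · r_v = 20*u*v,
  G = r_v · r_v = 4*v^2 + 1.
Evaluating at (u, v) = (-2, -1): E = 401, F = 40, G = 5.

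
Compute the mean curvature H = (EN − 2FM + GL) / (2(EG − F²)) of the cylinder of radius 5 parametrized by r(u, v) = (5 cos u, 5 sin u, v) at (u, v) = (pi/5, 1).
H = -1/10

With E = 25, F = 0, G = 1, L = -5, M = 0, N = 0, assemble
  H = (EN − 2FM + GL) / (2(EG − F²)) = -1/10.
At (u, v) = (pi/5, 1): H = -1/10.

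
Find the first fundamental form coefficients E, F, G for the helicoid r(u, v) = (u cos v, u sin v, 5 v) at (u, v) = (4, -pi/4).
E = 1;  F = 0;  G = 41

Partials: r_u = (cos(v), sin(v), 0), r_v = (-u*sin(v), u*cos(v), 5). As functions of (u, v):
  E = r_u · r_u = 1,
  F = r_u · r_v = 0,
  G = r_v · r_v = u^2 + 25.
Evaluating at (u, v) = (4, -pi/4): E = 1, F = 0, G = 41.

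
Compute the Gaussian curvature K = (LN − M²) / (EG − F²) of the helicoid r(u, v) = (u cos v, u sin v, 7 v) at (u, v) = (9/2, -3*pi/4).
K = -784/76729

Coefficients of the first fundamental form: E = 1, F = 0, G = u^2 + 49.
Coefficients of the second fundamental form: L = 0, M = -7/sqrt(u^2 + 49), N = 0.
Assemble K = (LN − M²)/(EG − F²) = -49/(u^2 + 49)^2. At (u, v) = (9/2, -3*pi/4): K = -784/76729.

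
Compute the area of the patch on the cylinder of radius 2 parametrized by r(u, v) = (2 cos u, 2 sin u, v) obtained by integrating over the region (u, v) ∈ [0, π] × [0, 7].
Area = 14*pi

Area = ∫∫ √(EG − F²) du dv with √(EG − F²) = 2. Integrating over [0, π] × [0, 7] gives 14*pi.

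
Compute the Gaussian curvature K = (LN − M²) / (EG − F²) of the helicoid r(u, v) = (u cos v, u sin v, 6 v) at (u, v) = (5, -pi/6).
K = -36/3721

Coefficients of the first fundamental form: E = 1, F = 0, G = u^2 + 36.
Coefficients of the second fundamental form: L = 0, M = -6/sqrt(u^2 + 36), N = 0.
Assemble K = (LN − M²)/(EG − F²) = -36/(u^2 + 36)^2. At (u, v) = (5, -pi/6): K = -36/3721.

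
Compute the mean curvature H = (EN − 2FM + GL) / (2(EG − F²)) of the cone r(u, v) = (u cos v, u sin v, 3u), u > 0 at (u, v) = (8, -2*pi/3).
H = 3*sqrt(10)/160

With E = 10, F = 0, G = u^2, L = 0, M = 0, N = 3*sqrt(10)*u^2/(10*Abs(u)), assemble
  H = (EN − 2FM + GL) / (2(EG − F²)) = 3*sqrt(10)/(20*Abs(u)).
At (u, v) = (8, -2*pi/3): H = 3*sqrt(10)/160.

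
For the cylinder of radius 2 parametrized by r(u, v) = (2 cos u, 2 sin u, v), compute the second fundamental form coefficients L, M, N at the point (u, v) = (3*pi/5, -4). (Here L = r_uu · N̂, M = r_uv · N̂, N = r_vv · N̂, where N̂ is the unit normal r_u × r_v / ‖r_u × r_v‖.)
L = -2;  M = 0;  N = 0

Compute the unit normal N̂(u, v) = (cos(u), sin(u), 0), and the second partials r_uu, r_uv, r_vv. Take dot products:
  L(u, v) = r_uu · N̂ = -2,
  M(u, v) = r_uv · N̂ = 0,
  N(u, v) = r_vv · N̂ = 0.
Evaluating at (u, v) = (3*pi/5, -4):
  L = -2, M = 0, N = 0.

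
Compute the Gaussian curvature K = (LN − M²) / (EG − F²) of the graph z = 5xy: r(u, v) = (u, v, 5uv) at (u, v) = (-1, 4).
K = -25/181476

Coefficients of the first fundamental form: E = 25*v^2 + 1, F = 25*u*v, G = 25*u^2 + 1.
Coefficients of the second fundamental form: L = 0, M = 5/sqrt(25*u^2 + 25*v^2 + 1), N = 0.
Assemble K = (LN − M²)/(EG − F²) = -25/(625*u^4 + 1250*u^2*v^2 + 50*u^2 + 625*v^4 + 50*v^2 + 1). At (u, v) = (-1, 4): K = -25/181476.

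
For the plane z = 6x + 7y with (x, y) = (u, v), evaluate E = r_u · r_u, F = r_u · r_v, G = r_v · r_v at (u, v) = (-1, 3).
E = 37;  F = 42;  G = 50

Partials: r_u = (1, 0, 6), r_v = (0, 1, 7). As functions of (u, v):
  E = r_u · r_u = 37,
  F = r_u · r_v = 42,
  G = r_v · r_v = 50.
Evaluating at (u, v) = (-1, 3): E = 37, F = 42, G = 50.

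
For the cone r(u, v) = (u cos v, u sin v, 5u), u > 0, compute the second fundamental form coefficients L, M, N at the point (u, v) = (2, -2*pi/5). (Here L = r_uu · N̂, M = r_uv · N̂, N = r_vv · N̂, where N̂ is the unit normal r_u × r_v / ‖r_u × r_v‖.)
L = 0;  M = 0;  N = 5*sqrt(26)/13

Compute the unit normal N̂(u, v) = (-5*sqrt(26)*u*cos(v)/(26*Abs(u)), -5*sqrt(26)*u*sin(v)/(26*Abs(u)), sqrt(26)*u/(26*Abs(u))), and the second partials r_uu, r_uv, r_vv. Take dot products:
  L(u, v) = r_uu · N̂ = 0,
  M(u, v) = r_uv · N̂ = 0,
  N(u, v) = r_vv · N̂ = 5*sqrt(26)*u^2/(26*Abs(u)).
Evaluating at (u, v) = (2, -2*pi/5):
  L = 0, M = 0, N = 5*sqrt(26)/13.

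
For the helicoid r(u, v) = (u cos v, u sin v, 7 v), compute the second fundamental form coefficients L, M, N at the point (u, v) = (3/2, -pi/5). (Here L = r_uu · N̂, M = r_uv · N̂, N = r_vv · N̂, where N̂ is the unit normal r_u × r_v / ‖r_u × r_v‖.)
L = 0;  M = -14*sqrt(205)/205;  N = 0

Compute the unit normal N̂(u, v) = (7*sin(v)/sqrt(u^2 + 49), -7*cos(v)/sqrt(u^2 + 49), u/sqrt(u^2 + 49)), and the second partials r_uu, r_uv, r_vv. Take dot products:
  L(u, v) = r_uu · N̂ = 0,
  M(u, v) = r_uv · N̂ = -7/sqrt(u^2 + 49),
  N(u, v) = r_vv · N̂ = 0.
Evaluating at (u, v) = (3/2, -pi/5):
  L = 0, M = -14*sqrt(205)/205, N = 0.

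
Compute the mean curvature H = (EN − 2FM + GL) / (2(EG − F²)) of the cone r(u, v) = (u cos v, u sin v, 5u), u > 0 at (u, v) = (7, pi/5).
H = 5*sqrt(26)/364

With E = 26, F = 0, G = u^2, L = 0, M = 0, N = 5*sqrt(26)*u^2/(26*Abs(u)), assemble
  H = (EN − 2FM + GL) / (2(EG − F²)) = 5*sqrt(26)/(52*Abs(u)).
At (u, v) = (7, pi/5): H = 5*sqrt(26)/364.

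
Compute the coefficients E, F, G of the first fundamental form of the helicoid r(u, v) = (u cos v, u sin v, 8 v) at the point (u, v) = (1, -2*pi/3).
E = 1;  F = 0;  G = 65

Partials: r_u = (cos(v), sin(v), 0), r_v = (-u*sin(v), u*cos(v), 8). As functions of (u, v):
  E = r_u · r_u = 1,
  F = r_u · r_v = 0,
  G = r_v · r_v = u^2 + 64.
Evaluating at (u, v) = (1, -2*pi/3): E = 1, F = 0, G = 65.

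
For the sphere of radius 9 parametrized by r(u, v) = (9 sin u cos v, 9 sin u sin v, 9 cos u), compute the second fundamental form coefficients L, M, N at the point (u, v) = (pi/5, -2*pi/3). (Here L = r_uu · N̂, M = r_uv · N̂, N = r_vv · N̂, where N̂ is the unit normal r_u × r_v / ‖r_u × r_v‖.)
L = -9;  M = 0;  N = -45/8 + 9*sqrt(5)/8

Compute the unit normal N̂(u, v) = (sin(u)^2*cos(v)/Abs(sin(u)), sin(u)^2*sin(v)/Abs(sin(u)), sin(2*u)/(2*Abs(sin(u)))), and the second partials r_uu, r_uv, r_vv. Take dot products:
  L(u, v) = r_uu · N̂ = -9*sin(u)/Abs(sin(u)),
  M(u, v) = r_uv · N̂ = 0,
  N(u, v) = r_vv · N̂ = -9*sin(u)^3/Abs(sin(u)).
Evaluating at (u, v) = (pi/5, -2*pi/3):
  L = -9, M = 0, N = -45/8 + 9*sqrt(5)/8.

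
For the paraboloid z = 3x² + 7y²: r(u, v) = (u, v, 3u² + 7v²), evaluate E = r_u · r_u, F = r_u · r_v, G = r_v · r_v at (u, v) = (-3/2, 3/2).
E = 82;  F = -189;  G = 442

Partials: r_u = (1, 0, 6*u), r_v = (0, 1, 14*v). As functions of (u, v):
  E = r_u · r_u = 36*u^2 + 1,
  F = r_u · r_v = 84*u*v,
  G = r_v · r_v = 196*v^2 + 1.
Evaluating at (u, v) = (-3/2, 3/2): E = 82, F = -189, G = 442.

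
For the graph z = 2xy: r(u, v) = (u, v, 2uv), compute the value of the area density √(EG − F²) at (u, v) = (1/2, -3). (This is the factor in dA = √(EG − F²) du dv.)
√(EG − F²)|_{(1/2, -3)} = sqrt(38)

E = 4*v^2 + 1, F = 4*u*v, G = 4*u^2 + 1, so EG − F² = 4*u^2 + 4*v^2 + 1. Taking the positive square root: √(EG − F²) = sqrt(4*u^2 + 4*v^2 + 1). At (u, v) = (1/2, -3): sqrt(38).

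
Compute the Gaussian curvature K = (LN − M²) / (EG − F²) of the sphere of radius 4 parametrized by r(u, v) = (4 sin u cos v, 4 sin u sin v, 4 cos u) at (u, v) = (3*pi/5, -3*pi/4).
K = 1/16

Coefficients of the first fundamental form: E = 16, F = 0, G = 16*sin(u)^2.
Coefficients of the second fundamental form: L = -4*sin(u)/Abs(sin(u)), M = 0, N = -4*sin(u)^3/Abs(sin(u)).
Assemble K = (LN − M²)/(EG − F²) = 1/16. At (u, v) = (3*pi/5, -3*pi/4): K = 1/16.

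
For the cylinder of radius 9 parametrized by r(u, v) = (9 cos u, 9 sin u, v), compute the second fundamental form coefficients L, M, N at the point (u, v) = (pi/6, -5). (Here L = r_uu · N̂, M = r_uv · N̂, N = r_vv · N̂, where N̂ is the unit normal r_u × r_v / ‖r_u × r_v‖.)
L = -9;  M = 0;  N = 0

Compute the unit normal N̂(u, v) = (cos(u), sin(u), 0), and the second partials r_uu, r_uv, r_vv. Take dot products:
  L(u, v) = r_uu · N̂ = -9,
  M(u, v) = r_uv · N̂ = 0,
  N(u, v) = r_vv · N̂ = 0.
Evaluating at (u, v) = (pi/6, -5):
  L = -9, M = 0, N = 0.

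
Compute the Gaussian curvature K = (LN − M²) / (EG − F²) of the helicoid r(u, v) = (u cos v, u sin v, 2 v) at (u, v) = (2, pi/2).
K = -1/16

Coefficients of the first fundamental form: E = 1, F = 0, G = u^2 + 4.
Coefficients of the second fundamental form: L = 0, M = -2/sqrt(u^2 + 4), N = 0.
Assemble K = (LN − M²)/(EG − F²) = -4/(u^2 + 4)^2. At (u, v) = (2, pi/2): K = -1/16.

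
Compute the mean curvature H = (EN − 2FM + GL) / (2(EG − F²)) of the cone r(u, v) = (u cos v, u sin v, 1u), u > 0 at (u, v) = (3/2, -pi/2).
H = sqrt(2)/6

With E = 2, F = 0, G = u^2, L = 0, M = 0, N = sqrt(2)*u^2/(2*Abs(u)), assemble
  H = (EN − 2FM + GL) / (2(EG − F²)) = sqrt(2)/(4*Abs(u)).
At (u, v) = (3/2, -pi/2): H = sqrt(2)/6.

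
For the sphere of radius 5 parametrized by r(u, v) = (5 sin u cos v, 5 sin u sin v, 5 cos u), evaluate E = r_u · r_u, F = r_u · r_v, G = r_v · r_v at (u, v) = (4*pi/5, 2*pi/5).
E = 25;  F = 0;  G = 125/8 - 25*sqrt(5)/8

Partials: r_u = (5*cos(u)*cos(v), 5*sin(v)*cos(u), -5*sin(u)), r_v = (-5*sin(u)*sin(v), 5*sin(u)*cos(v), 0). As functions of (u, v):
  E = r_u · r_u = 25,
  F = r_u · r_v = 0,
  G = r_v · r_v = 25*sin(u)^2.
Evaluating at (u, v) = (4*pi/5, 2*pi/5): E = 25, F = 0, G = 125/8 - 25*sqrt(5)/8.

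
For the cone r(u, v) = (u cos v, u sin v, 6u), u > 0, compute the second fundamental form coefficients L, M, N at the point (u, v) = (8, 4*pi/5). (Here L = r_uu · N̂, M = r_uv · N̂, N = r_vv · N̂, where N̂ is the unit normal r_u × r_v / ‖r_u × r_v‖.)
L = 0;  M = 0;  N = 48*sqrt(37)/37

Compute the unit normal N̂(u, v) = (-6*sqrt(37)*u*cos(v)/(37*Abs(u)), -6*sqrt(37)*u*sin(v)/(37*Abs(u)), sqrt(37)*u/(37*Abs(u))), and the second partials r_uu, r_uv, r_vv. Take dot products:
  L(u, v) = r_uu · N̂ = 0,
  M(u, v) = r_uv · N̂ = 0,
  N(u, v) = r_vv · N̂ = 6*sqrt(37)*u^2/(37*Abs(u)).
Evaluating at (u, v) = (8, 4*pi/5):
  L = 0, M = 0, N = 48*sqrt(37)/37.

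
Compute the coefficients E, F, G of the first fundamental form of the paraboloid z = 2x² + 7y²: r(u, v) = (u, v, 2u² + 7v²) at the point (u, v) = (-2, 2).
E = 65;  F = -224;  G = 785

Partials: r_u = (1, 0, 4*u), r_v = (0, 1, 14*v). As functions of (u, v):
  E = r_u · r_u = 16*u^2 + 1,
  F = r_u · r_v = 56*u*v,
  G = r_v · r_v = 196*v^2 + 1.
Evaluating at (u, v) = (-2, 2): E = 65, F = -224, G = 785.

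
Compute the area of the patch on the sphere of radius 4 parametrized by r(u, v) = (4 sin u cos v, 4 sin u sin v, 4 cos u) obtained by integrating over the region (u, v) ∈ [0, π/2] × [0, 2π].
Area = 32*pi

Area = ∫∫ √(EG − F²) du dv with √(EG − F²) = 16*Abs(sin(u)). Integrating over [0, π/2] × [0, 2π] gives 32*pi.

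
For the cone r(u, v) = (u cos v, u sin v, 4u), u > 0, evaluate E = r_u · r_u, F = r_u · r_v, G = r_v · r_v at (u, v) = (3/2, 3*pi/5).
E = 17;  F = 0;  G = 9/4

Partials: r_u = (cos(v), sin(v), 4), r_v = (-u*sin(v), u*cos(v), 0). As functions of (u, v):
  E = r_u · r_u = 17,
  F = r_u · r_v = 0,
  G = r_v · r_v = u^2.
Evaluating at (u, v) = (3/2, 3*pi/5): E = 17, F = 0, G = 9/4.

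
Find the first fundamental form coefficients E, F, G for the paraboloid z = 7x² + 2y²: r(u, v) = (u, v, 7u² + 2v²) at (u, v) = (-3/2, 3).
E = 442;  F = -252;  G = 145

Partials: r_u = (1, 0, 14*u), r_v = (0, 1, 4*v). As functions of (u, v):
  E = r_u · r_u = 196*u^2 + 1,
  F = r_u · r_v = 56*u*v,
  G = r_v · r_v = 16*v^2 + 1.
Evaluating at (u, v) = (-3/2, 3): E = 442, F = -252, G = 145.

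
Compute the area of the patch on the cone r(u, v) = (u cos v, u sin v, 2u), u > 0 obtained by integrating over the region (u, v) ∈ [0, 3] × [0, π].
Area = 9*sqrt(5)*pi/2

Area = ∫∫ √(EG − F²) du dv with √(EG − F²) = sqrt(5)*Abs(u). Integrating over [0, 3] × [0, π] gives 9*sqrt(5)*pi/2.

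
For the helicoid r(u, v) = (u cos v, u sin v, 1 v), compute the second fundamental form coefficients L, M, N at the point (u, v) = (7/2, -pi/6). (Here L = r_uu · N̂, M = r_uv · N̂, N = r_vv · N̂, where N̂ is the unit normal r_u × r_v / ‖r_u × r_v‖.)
L = 0;  M = -2*sqrt(53)/53;  N = 0

Compute the unit normal N̂(u, v) = (sin(v)/sqrt(u^2 + 1), -cos(v)/sqrt(u^2 + 1), u/sqrt(u^2 + 1)), and the second partials r_uu, r_uv, r_vv. Take dot products:
  L(u, v) = r_uu · N̂ = 0,
  M(u, v) = r_uv · N̂ = -1/sqrt(u^2 + 1),
  N(u, v) = r_vv · N̂ = 0.
Evaluating at (u, v) = (7/2, -pi/6):
  L = 0, M = -2*sqrt(53)/53, N = 0.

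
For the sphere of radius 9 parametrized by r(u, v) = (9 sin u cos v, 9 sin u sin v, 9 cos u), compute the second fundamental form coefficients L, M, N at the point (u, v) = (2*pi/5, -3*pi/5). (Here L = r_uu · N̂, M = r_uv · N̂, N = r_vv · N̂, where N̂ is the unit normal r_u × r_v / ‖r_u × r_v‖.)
L = -9;  M = 0;  N = -45/8 - 9*sqrt(5)/8

Compute the unit normal N̂(u, v) = (sin(u)^2*cos(v)/Abs(sin(u)), sin(u)^2*sin(v)/Abs(sin(u)), sin(2*u)/(2*Abs(sin(u)))), and the second partials r_uu, r_uv, r_vv. Take dot products:
  L(u, v) = r_uu · N̂ = -9*sin(u)/Abs(sin(u)),
  M(u, v) = r_uv · N̂ = 0,
  N(u, v) = r_vv · N̂ = -9*sin(u)^3/Abs(sin(u)).
Evaluating at (u, v) = (2*pi/5, -3*pi/5):
  L = -9, M = 0, N = -45/8 - 9*sqrt(5)/8.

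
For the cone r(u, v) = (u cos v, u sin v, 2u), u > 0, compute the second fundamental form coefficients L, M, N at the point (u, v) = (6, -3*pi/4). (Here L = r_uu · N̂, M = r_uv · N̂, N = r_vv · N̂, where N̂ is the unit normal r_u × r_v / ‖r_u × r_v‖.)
L = 0;  M = 0;  N = 12*sqrt(5)/5

Compute the unit normal N̂(u, v) = (-2*sqrt(5)*u*cos(v)/(5*Abs(u)), -2*sqrt(5)*u*sin(v)/(5*Abs(u)), sqrt(5)*u/(5*Abs(u))), and the second partials r_uu, r_uv, r_vv. Take dot products:
  L(u, v) = r_uu · N̂ = 0,
  M(u, v) = r_uv · N̂ = 0,
  N(u, v) = r_vv · N̂ = 2*sqrt(5)*u^2/(5*Abs(u)).
Evaluating at (u, v) = (6, -3*pi/4):
  L = 0, M = 0, N = 12*sqrt(5)/5.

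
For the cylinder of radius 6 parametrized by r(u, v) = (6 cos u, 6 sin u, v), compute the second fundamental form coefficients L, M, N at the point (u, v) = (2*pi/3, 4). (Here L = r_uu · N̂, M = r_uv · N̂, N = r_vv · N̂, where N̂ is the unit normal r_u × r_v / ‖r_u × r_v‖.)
L = -6;  M = 0;  N = 0

Compute the unit normal N̂(u, v) = (cos(u), sin(u), 0), and the second partials r_uu, r_uv, r_vv. Take dot products:
  L(u, v) = r_uu · N̂ = -6,
  M(u, v) = r_uv · N̂ = 0,
  N(u, v) = r_vv · N̂ = 0.
Evaluating at (u, v) = (2*pi/3, 4):
  L = -6, M = 0, N = 0.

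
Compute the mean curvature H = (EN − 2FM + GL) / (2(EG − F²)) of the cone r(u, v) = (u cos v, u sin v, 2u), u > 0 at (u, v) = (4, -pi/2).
H = sqrt(5)/20

With E = 5, F = 0, G = u^2, L = 0, M = 0, N = 2*sqrt(5)*u^2/(5*Abs(u)), assemble
  H = (EN − 2FM + GL) / (2(EG − F²)) = sqrt(5)/(5*Abs(u)).
At (u, v) = (4, -pi/2): H = sqrt(5)/20.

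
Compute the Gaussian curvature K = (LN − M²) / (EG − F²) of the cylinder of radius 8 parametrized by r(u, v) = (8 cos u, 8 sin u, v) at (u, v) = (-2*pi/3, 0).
K = 0

Coefficients of the first fundamental form: E = 64, F = 0, G = 1.
Coefficients of the second fundamental form: L = -8, M = 0, N = 0.
Assemble K = (LN − M²)/(EG − F²) = 0. At (u, v) = (-2*pi/3, 0): K = 0.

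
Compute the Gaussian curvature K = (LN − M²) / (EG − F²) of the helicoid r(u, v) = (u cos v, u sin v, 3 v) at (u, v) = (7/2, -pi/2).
K = -144/7225

Coefficients of the first fundamental form: E = 1, F = 0, G = u^2 + 9.
Coefficients of the second fundamental form: L = 0, M = -3/sqrt(u^2 + 9), N = 0.
Assemble K = (LN − M²)/(EG − F²) = -9/(u^2 + 9)^2. At (u, v) = (7/2, -pi/2): K = -144/7225.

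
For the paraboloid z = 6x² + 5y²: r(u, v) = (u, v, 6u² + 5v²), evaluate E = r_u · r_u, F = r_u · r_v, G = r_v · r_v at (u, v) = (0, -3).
E = 1;  F = 0;  G = 901

Partials: r_u = (1, 0, 12*u), r_v = (0, 1, 10*v). As functions of (u, v):
  E = r_u · r_u = 144*u^2 + 1,
  F = r_u · r_v = 120*u*v,
  G = r_v · r_v = 100*v^2 + 1.
Evaluating at (u, v) = (0, -3): E = 1, F = 0, G = 901.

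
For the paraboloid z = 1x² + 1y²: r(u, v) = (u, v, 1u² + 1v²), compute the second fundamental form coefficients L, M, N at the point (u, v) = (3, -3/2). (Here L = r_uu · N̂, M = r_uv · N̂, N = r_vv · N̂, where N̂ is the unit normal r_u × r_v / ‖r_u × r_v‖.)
L = sqrt(46)/23;  M = 0;  N = sqrt(46)/23

Compute the unit normal N̂(u, v) = (-2*u/sqrt(4*u^2 + 4*v^2 + 1), -2*v/sqrt(4*u^2 + 4*v^2 + 1), 1/sqrt(4*u^2 + 4*v^2 + 1)), and the second partials r_uu, r_uv, r_vv. Take dot products:
  L(u, v) = r_uu · N̂ = 2/sqrt(4*u^2 + 4*v^2 + 1),
  M(u, v) = r_uv · N̂ = 0,
  N(u, v) = r_vv · N̂ = 2/sqrt(4*u^2 + 4*v^2 + 1).
Evaluating at (u, v) = (3, -3/2):
  L = sqrt(46)/23, M = 0, N = sqrt(46)/23.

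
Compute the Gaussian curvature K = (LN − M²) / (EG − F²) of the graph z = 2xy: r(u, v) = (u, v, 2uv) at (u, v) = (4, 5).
K = -4/27225

Coefficients of the first fundamental form: E = 4*v^2 + 1, F = 4*u*v, G = 4*u^2 + 1.
Coefficients of the second fundamental form: L = 0, M = 2/sqrt(4*u^2 + 4*v^2 + 1), N = 0.
Assemble K = (LN − M²)/(EG − F²) = -4/(16*u^4 + 32*u^2*v^2 + 8*u^2 + 16*v^4 + 8*v^2 + 1). At (u, v) = (4, 5): K = -4/27225.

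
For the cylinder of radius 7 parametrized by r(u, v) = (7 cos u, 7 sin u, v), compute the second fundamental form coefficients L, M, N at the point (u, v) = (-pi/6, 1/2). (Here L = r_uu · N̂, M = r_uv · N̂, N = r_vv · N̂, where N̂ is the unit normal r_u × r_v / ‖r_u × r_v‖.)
L = -7;  M = 0;  N = 0

Compute the unit normal N̂(u, v) = (cos(u), sin(u), 0), and the second partials r_uu, r_uv, r_vv. Take dot products:
  L(u, v) = r_uu · N̂ = -7,
  M(u, v) = r_uv · N̂ = 0,
  N(u, v) = r_vv · N̂ = 0.
Evaluating at (u, v) = (-pi/6, 1/2):
  L = -7, M = 0, N = 0.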